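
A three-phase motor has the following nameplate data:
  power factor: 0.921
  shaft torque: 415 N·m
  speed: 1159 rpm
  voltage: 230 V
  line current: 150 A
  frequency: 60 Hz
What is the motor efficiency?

91.5 %

ω = 2π × 1159/60 = 121.4 rad/s; P_out = τω = 415 × 121.4 = 50381 W
P_in = √3·V_L·I_L·cosφ = 1.732 × 230 × 150 × 0.921 = 55033 W
η = P_out / P_in = 50381 / 55033 = 0.915 = 91.5%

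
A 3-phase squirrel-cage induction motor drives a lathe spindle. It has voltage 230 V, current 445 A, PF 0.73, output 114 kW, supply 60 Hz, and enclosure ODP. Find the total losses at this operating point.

15400 W

P_in = √3·V·I·cosφ = 1.732×230×445×0.73 = 129407 W
P_out = 114000 W
Losses = P_in − P_out = 129407 − 114000 = 15407 W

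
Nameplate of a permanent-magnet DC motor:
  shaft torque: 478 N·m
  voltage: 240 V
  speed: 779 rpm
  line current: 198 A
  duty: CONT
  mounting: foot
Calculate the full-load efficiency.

82.1 %

ω = 2π × 779/60 = 81.58 rad/s; P_out = τω = 478 × 81.58 = 38995 W
P_in = V·I = 240 × 198 = 47520 W
η = P_out / P_in = 38995 / 47520 = 0.821 = 82.1%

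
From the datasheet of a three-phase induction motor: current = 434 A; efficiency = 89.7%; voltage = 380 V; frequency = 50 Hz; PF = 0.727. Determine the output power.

P_in = √3·V·I·cosφ = 1.732 × 380 × 434 × 0.727 = 207661 W
P_out = η·P_in = 0.897 × 207661 = 186272 W

186 kW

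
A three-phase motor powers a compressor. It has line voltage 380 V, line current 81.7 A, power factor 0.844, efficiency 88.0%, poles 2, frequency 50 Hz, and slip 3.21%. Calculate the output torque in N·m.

P_in = √3·V·I·cosφ = 1.732 × 380 × 81.7 × 0.844 = 45383 W
P_out = η·P_in = 0.88 × 45383 = 39937 W
n_s = 120×50/2 = 3000 rpm; n = 3000×(1−0.0321) = 2904 rpm
ω = 2π×2904/60 = 304.1 rad/s
τ = P_out/ω = 39937/304.1 = 131 N·m

131 N·m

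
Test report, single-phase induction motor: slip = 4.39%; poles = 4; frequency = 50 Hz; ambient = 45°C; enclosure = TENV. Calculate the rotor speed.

n_s = 120f/p = 120×50/4 = 1500 rpm
n = n_s(1 − s) = 1500 × (1 − 0.0439) = 1434 rpm

1434 rpm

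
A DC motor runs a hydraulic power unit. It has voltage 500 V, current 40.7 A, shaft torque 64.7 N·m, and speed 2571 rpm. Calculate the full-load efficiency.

85.6 %

ω = 2π × 2571/60 = 269.2 rad/s; P_out = τω = 64.7 × 269.2 = 17417 W
P_in = V·I = 500 × 40.7 = 20350 W
η = P_out / P_in = 17417 / 20350 = 0.856 = 85.6%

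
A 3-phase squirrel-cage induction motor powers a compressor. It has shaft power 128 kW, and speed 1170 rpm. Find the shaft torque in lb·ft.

ω = 2π × 1170/60 = 122.5 rad/s
τ = P/ω = 128000/122.5 = 1045 N·m
In lb·ft: 1045/1.356 = 771 lb·ft

771 lb·ft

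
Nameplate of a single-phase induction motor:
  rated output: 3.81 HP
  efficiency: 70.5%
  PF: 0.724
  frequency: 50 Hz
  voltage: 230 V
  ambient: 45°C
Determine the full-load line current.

24.2 A

P_out = 3.81 × 746 = 2842 W
P_in = P_out / η = 2842 / 0.705 = 4031 W
I = P_in / (V·cosφ) = 4031 / (230 × 0.724) = 24.2 A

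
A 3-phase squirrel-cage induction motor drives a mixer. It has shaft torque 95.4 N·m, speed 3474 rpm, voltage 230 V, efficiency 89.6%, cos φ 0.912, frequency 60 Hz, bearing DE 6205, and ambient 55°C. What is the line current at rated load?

107 A

ω = 2π×3474/60 = 363.8 rad/s; P_out = τω = 95.4 × 363.8 = 34707 W
P_in = P_out / η = 34707 / 0.896 = 38735 W
I_L = P_in / (√3·V_L·cosφ) = 38735 / (1.732 × 230 × 0.912) = 107 A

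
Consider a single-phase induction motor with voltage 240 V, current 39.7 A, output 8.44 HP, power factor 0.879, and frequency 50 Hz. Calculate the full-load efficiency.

P_out = 8.44 × 746 = 6296 W
P_in = V·I·cosφ = 240 × 39.7 × 0.879 = 8375 W
η = P_out / P_in = 6296 / 8375 = 0.752 = 75.2%

75.2 %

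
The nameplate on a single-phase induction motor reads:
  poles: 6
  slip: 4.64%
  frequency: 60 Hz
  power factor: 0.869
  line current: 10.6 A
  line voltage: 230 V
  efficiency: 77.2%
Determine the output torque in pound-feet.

10.1 lb·ft

P_in = V·I·cosφ = 230 × 10.6 × 0.869 = 2119 W
P_out = η·P_in = 0.772 × 2119 = 1636 W
n_s = 120×60/6 = 1200 rpm; n = 1200×(1−0.0464) = 1144 rpm
ω = 2π×1144/60 = 119.8 rad/s
τ = P_out/ω = 1636/119.8 = 13.66 N·m
In lb·ft: 13.66/1.356 = 10.1 lb·ft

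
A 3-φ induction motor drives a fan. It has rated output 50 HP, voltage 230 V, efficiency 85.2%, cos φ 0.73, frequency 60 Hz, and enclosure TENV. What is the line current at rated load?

151 A

P_out = 50 × 746 = 37300 W
P_in = P_out / η = 37300 / 0.852 = 43779 W
I_L = P_in / (√3·V_L·cosφ) = 43779 / (1.732 × 230 × 0.73) = 151 A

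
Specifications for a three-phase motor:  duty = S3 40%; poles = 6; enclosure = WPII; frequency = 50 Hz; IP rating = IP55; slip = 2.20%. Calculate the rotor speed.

n_s = 120f/p = 120×50/6 = 1000 rpm
n = n_s(1 − s) = 1000 × (1 − 0.022) = 978 rpm

978 rpm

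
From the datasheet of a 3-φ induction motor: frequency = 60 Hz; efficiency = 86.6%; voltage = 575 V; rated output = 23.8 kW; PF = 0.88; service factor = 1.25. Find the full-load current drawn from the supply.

31.4 A

P_out = 23.8 kW = 23800 W
P_in = P_out / η = 23800 / 0.866 = 27483 W
I_L = P_in / (√3·V_L·cosφ) = 27483 / (1.732 × 575 × 0.88) = 31.4 A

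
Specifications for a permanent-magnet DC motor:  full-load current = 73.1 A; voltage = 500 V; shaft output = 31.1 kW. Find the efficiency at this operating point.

P_out = 31.1 kW = 31100 W
P_in = V·I = 500 × 73.1 = 36550 W
η = P_out / P_in = 31100 / 36550 = 0.851 = 85.1%

85.1 %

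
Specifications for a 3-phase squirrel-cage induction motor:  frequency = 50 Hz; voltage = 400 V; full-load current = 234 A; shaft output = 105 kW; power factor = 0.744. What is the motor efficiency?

87.1 %

P_out = 105 kW = 105000 W
P_in = √3·V_L·I_L·cosφ = 1.732 × 400 × 234 × 0.744 = 120614 W
η = P_out / P_in = 105000 / 120614 = 0.871 = 87.1%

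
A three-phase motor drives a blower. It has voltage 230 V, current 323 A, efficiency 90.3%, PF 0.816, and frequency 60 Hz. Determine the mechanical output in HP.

127 HP

P_in = √3·V·I·cosφ = 1.732 × 230 × 323 × 0.816 = 104995 W
P_out = η·P_in = 0.903 × 104995 = 94810 W
= 94810/746 = 127 HP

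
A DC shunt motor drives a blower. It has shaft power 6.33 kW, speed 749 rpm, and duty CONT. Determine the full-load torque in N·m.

80.7 N·m

ω = 2π × 749/60 = 78.44 rad/s
τ = P/ω = 6330/78.44 = 80.7 N·m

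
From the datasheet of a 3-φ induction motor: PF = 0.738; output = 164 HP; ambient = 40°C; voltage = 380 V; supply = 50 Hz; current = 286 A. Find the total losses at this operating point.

P_in = √3·V·I·cosφ = 1.732×380×286×0.738 = 138917 W
P_out = 164×746 = 122344 W
Losses = P_in − P_out = 138917 − 122344 = 16573 W

16600 W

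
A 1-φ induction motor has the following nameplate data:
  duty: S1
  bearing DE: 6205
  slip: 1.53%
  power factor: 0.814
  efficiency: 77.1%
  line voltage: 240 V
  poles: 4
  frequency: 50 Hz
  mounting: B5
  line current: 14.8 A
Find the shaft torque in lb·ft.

10.6 lb·ft

P_in = V·I·cosφ = 240 × 14.8 × 0.814 = 2891 W
P_out = η·P_in = 0.771 × 2891 = 2229 W
n_s = 120×50/4 = 1500 rpm; n = 1500×(1−0.0153) = 1477 rpm
ω = 2π×1477/60 = 154.7 rad/s
τ = P_out/ω = 2229/154.7 = 14.41 N·m
In lb·ft: 14.41/1.356 = 10.6 lb·ft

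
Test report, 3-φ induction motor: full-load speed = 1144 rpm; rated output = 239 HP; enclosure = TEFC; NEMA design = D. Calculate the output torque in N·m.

1490 N·m

P_out = 239 × 746 = 178294 W
ω = 2π × 1144/60 = 119.8 rad/s
τ = P_out/ω = 178294/119.8 = 1490 N·m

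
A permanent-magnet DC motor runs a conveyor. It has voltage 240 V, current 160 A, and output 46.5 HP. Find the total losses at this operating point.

3.71 kW

P_in = V·I = 240×160 = 38400 W
P_out = 46.5×746 = 34689 W
Losses = P_in − P_out = 38400 − 34689 = 3711 W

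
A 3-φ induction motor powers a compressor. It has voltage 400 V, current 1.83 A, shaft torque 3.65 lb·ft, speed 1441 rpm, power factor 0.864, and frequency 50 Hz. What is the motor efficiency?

τ = 3.65 lb·ft × 1.356 = 4.949 N·m
ω = 2π × 1441/60 = 150.9 rad/s; P_out = τω = 4.949 × 150.9 = 747 W
P_in = √3·V_L·I_L·cosφ = 1.732 × 400 × 1.83 × 0.864 = 1095 W
η = P_out / P_in = 747 / 1095 = 0.682 = 68.2%

68.2 %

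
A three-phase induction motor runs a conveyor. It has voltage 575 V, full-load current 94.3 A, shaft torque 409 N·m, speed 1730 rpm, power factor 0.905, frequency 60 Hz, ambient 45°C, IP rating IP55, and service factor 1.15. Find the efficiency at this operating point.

ω = 2π × 1730/60 = 181.2 rad/s; P_out = τω = 409 × 181.2 = 74111 W
P_in = √3·V_L·I_L·cosφ = 1.732 × 575 × 94.3 × 0.905 = 84992 W
η = P_out / P_in = 74111 / 84992 = 0.872 = 87.2%

87.2 %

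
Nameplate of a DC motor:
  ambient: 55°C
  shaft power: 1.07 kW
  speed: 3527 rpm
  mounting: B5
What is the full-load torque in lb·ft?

2.14 lb·ft

ω = 2π × 3527/60 = 369.3 rad/s
τ = P/ω = 1070/369.3 = 2.897 N·m
In lb·ft: 2.897/1.356 = 2.14 lb·ft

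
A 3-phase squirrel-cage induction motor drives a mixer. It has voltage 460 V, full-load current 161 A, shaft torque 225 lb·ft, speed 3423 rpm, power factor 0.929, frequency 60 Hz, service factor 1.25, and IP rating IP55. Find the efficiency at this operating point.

τ = 225 lb·ft × 1.356 = 305.1 N·m
ω = 2π × 3423/60 = 358.5 rad/s; P_out = τω = 305.1 × 358.5 = 109378 W
P_in = √3·V_L·I_L·cosφ = 1.732 × 460 × 161 × 0.929 = 119165 W
η = P_out / P_in = 109378 / 119165 = 0.918 = 91.8%

91.8 %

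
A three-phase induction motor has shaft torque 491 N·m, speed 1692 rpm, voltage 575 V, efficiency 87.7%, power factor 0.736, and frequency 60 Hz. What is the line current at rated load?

ω = 2π×1692/60 = 177.2 rad/s; P_out = τω = 491 × 177.2 = 87005 W
P_in = P_out / η = 87005 / 0.877 = 99208 W
I_L = P_in / (√3·V_L·cosφ) = 99208 / (1.732 × 575 × 0.736) = 135 A

135 A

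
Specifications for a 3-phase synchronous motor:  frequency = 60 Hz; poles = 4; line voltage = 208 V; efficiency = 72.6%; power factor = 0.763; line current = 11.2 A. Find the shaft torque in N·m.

P_in = √3·V·I·cosφ = 1.732 × 208 × 11.2 × 0.763 = 3079 W
P_out = η·P_in = 0.726 × 3079 = 2235 W
n = n_s = 120×60/4 = 1800 rpm (synchronous)
ω = 2π×1800/60 = 188.5 rad/s
τ = P_out/ω = 2235/188.5 = 11.9 N·m

11.9 N·m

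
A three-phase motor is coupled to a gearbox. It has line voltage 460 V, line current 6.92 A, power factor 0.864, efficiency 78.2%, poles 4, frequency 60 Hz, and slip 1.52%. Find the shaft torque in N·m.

P_in = √3·V·I·cosφ = 1.732 × 460 × 6.92 × 0.864 = 4763 W
P_out = η·P_in = 0.782 × 4763 = 3725 W
n_s = 120×60/4 = 1800 rpm; n = 1800×(1−0.0152) = 1773 rpm
ω = 2π×1773/60 = 185.7 rad/s
τ = P_out/ω = 3725/185.7 = 20.1 N·m

20.1 N·m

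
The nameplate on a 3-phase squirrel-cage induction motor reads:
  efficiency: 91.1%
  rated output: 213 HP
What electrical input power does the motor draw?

P_out = 213 × 746 = 158898 W
P_in = P_out/η = 158898/0.911 = 174422 W = 174 kW

174 kW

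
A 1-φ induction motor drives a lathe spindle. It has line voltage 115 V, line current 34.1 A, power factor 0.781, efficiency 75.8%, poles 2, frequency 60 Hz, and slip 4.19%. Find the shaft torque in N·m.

P_in = V·I·cosφ = 115 × 34.1 × 0.781 = 3063 W
P_out = η·P_in = 0.758 × 3063 = 2322 W
n_s = 120×60/2 = 3600 rpm; n = 3600×(1−0.0419) = 3449 rpm
ω = 2π×3449/60 = 361.2 rad/s
τ = P_out/ω = 2322/361.2 = 6.43 N·m

6.43 N·m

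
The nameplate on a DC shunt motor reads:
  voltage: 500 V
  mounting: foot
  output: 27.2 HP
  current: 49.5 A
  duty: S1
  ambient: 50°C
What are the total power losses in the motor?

4.46 kW

P_in = V·I = 500×49.5 = 24750 W
P_out = 27.2×746 = 20291 W
Losses = P_in − P_out = 24750 − 20291 = 4459 W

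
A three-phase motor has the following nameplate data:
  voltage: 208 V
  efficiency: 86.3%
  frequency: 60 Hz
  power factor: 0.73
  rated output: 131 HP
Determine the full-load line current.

431 A

P_out = 131 × 746 = 97726 W
P_in = P_out / η = 97726 / 0.863 = 113240 W
I_L = P_in / (√3·V_L·cosφ) = 113240 / (1.732 × 208 × 0.73) = 431 A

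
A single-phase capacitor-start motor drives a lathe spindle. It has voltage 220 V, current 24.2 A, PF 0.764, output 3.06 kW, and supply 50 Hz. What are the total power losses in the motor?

1010 W

P_in = V·I·cosφ = 220×24.2×0.764 = 4068 W
P_out = 3060 W
Losses = P_in − P_out = 4068 − 3060 = 1008 W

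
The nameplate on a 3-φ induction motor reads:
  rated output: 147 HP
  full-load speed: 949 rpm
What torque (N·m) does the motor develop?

P_out = 147 × 746 = 109662 W
ω = 2π × 949/60 = 99.38 rad/s
τ = P_out/ω = 109662/99.38 = 1100 N·m

1100 N·m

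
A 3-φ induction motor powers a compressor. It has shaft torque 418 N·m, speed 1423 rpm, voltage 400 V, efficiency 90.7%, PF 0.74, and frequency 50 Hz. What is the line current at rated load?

134 A

ω = 2π×1423/60 = 149 rad/s; P_out = τω = 418 × 149 = 62282 W
P_in = P_out / η = 62282 / 0.907 = 68668 W
I_L = P_in / (√3·V_L·cosφ) = 68668 / (1.732 × 400 × 0.74) = 134 A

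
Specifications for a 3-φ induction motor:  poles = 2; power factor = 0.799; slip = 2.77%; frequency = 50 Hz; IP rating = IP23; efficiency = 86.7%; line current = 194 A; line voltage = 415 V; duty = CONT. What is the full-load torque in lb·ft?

P_in = √3·V·I·cosφ = 1.732 × 415 × 194 × 0.799 = 111415 W
P_out = η·P_in = 0.867 × 111415 = 96597 W
n_s = 120×50/2 = 3000 rpm; n = 3000×(1−0.0277) = 2917 rpm
ω = 2π×2917/60 = 305.5 rad/s
τ = P_out/ω = 96597/305.5 = 316.2 N·m
In lb·ft: 316.2/1.356 = 233 lb·ft

233 lb·ft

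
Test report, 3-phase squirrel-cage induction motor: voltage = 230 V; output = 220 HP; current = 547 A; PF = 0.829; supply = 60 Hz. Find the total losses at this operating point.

16.5 kW

P_in = √3·V·I·cosφ = 1.732×230×547×0.829 = 180642 W
P_out = 220×746 = 164120 W
Losses = P_in − P_out = 180642 − 164120 = 16522 W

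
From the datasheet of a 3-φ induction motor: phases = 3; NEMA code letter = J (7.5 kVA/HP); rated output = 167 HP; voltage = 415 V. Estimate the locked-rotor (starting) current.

1740 A

S_LR = 7.5 × 167 = 1252.5 kVA
I_LR = S_LR/(√3·V_L) = 1252500/(1.732×415) = 1740 A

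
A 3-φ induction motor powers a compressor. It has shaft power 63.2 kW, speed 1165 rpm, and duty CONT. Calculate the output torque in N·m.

ω = 2π × 1165/60 = 122 rad/s
τ = P/ω = 63200/122 = 518 N·m

518 N·m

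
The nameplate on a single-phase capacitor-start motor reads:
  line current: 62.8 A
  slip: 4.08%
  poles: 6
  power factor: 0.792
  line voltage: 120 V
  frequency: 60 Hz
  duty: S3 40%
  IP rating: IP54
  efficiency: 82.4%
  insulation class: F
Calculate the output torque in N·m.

40.8 N·m

P_in = V·I·cosφ = 120 × 62.8 × 0.792 = 5969 W
P_out = η·P_in = 0.824 × 5969 = 4918 W
n_s = 120×60/6 = 1200 rpm; n = 1200×(1−0.0408) = 1151 rpm
ω = 2π×1151/60 = 120.5 rad/s
τ = P_out/ω = 4918/120.5 = 40.8 N·m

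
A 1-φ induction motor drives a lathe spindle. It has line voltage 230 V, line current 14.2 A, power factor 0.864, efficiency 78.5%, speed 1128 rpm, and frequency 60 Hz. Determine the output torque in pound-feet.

13.8 lb·ft

P_in = V·I·cosφ = 230 × 14.2 × 0.864 = 2822 W
P_out = η·P_in = 0.785 × 2822 = 2215 W
n = 1128 rpm
ω = 2π×1128/60 = 118.1 rad/s
τ = P_out/ω = 2215/118.1 = 18.76 N·m
In lb·ft: 18.76/1.356 = 13.8 lb·ft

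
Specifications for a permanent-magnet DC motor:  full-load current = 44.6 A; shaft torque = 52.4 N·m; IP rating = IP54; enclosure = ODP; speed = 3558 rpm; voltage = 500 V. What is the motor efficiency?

87.6 %

ω = 2π × 3558/60 = 372.6 rad/s; P_out = τω = 52.4 × 372.6 = 19524 W
P_in = V·I = 500 × 44.6 = 22300 W
η = P_out / P_in = 19524 / 22300 = 0.876 = 87.6%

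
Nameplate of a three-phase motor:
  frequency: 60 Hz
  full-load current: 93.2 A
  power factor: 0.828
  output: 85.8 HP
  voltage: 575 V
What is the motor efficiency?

P_out = 85.8 × 746 = 64007 W
P_in = √3·V_L·I_L·cosφ = 1.732 × 575 × 93.2 × 0.828 = 76853 W
η = P_out / P_in = 64007 / 76853 = 0.833 = 83.3%

83.3 %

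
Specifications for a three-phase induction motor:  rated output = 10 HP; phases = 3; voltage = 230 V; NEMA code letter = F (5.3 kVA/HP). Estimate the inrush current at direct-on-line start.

S_LR = 5.3 × 10 = 53 kVA
I_LR = S_LR/(√3·V_L) = 53000/(1.732×230) = 133 A

133 A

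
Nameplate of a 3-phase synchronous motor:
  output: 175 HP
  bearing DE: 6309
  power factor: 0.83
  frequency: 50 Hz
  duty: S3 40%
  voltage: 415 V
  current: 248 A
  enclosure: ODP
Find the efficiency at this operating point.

P_out = 175 × 746 = 130550 W
P_in = √3·V_L·I_L·cosφ = 1.732 × 415 × 248 × 0.83 = 147954 W
η = P_out / P_in = 130550 / 147954 = 0.882 = 88.2%

88.2 %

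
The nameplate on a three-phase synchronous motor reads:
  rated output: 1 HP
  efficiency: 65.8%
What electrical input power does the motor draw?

P_out = 1 × 746 = 746 W
P_in = P_out/η = 746/0.658 = 1134 W = 1.13 kW

1.13 kW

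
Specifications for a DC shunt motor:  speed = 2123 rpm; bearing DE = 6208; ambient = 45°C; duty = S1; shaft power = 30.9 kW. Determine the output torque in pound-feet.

ω = 2π × 2123/60 = 222.3 rad/s
τ = P/ω = 30900/222.3 = 139 N·m
In lb·ft: 139/1.356 = 103 lb·ft

103 lb·ft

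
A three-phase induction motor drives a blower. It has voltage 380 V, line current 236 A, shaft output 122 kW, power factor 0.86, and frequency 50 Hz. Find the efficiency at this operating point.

P_out = 122 kW = 122000 W
P_in = √3·V_L·I_L·cosφ = 1.732 × 380 × 236 × 0.86 = 133580 W
η = P_out / P_in = 122000 / 133580 = 0.913 = 91.3%

91.3 %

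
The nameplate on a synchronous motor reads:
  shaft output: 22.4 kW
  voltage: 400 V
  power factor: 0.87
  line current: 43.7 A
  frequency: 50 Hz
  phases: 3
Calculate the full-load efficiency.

85.0 %

P_out = 22.4 kW = 22400 W
P_in = √3·V_L·I_L·cosφ = 1.732 × 400 × 43.7 × 0.87 = 26340 W
η = P_out / P_in = 22400 / 26340 = 0.850 = 85.0%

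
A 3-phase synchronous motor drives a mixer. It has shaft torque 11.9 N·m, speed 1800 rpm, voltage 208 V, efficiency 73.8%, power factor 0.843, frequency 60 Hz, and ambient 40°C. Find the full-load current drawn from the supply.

ω = 2π×1800/60 = 188.5 rad/s; P_out = τω = 11.9 × 188.5 = 2243 W
P_in = P_out / η = 2243 / 0.738 = 3039 W
I_L = P_in / (√3·V_L·cosφ) = 3039 / (1.732 × 208 × 0.843) = 10 A

10 A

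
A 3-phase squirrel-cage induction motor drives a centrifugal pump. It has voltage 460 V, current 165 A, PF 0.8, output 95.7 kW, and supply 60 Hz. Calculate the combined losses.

9470 W

P_in = √3·V·I·cosφ = 1.732×460×165×0.8 = 105167 W
P_out = 95700 W
Losses = P_in − P_out = 105167 − 95700 = 9467 W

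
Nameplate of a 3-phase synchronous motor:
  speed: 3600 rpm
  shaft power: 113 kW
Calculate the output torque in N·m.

300 N·m

ω = 2π × 3600/60 = 377 rad/s
τ = P/ω = 113000/377 = 300 N·m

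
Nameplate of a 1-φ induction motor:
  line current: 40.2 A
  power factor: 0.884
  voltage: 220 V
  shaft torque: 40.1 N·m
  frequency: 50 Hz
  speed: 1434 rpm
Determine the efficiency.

77.0 %

ω = 2π × 1434/60 = 150.2 rad/s; P_out = τω = 40.1 × 150.2 = 6023 W
P_in = V·I·cosφ = 220 × 40.2 × 0.884 = 7818 W
η = P_out / P_in = 6023 / 7818 = 0.770 = 77.0%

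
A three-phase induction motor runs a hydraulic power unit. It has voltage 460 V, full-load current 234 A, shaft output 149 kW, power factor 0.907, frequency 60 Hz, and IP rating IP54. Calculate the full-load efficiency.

88.1 %

P_out = 149 kW = 149000 W
P_in = √3·V_L·I_L·cosφ = 1.732 × 460 × 234 × 0.907 = 169094 W
η = P_out / P_in = 149000 / 169094 = 0.881 = 88.1%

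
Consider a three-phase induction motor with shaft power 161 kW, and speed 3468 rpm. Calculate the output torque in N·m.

443 N·m

ω = 2π × 3468/60 = 363.2 rad/s
τ = P/ω = 161000/363.2 = 443 N·m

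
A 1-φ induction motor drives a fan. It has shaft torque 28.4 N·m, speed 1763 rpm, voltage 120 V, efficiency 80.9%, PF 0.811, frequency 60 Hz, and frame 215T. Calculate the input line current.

66.6 A

ω = 2π×1763/60 = 184.6 rad/s; P_out = τω = 28.4 × 184.6 = 5243 W
P_in = P_out / η = 5243 / 0.809 = 6481 W
I = P_in / (V·cosφ) = 6481 / (120 × 0.811) = 66.6 A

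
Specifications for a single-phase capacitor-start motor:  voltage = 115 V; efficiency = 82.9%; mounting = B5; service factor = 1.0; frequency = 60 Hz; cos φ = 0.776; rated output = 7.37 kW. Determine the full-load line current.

P_out = 7.37 kW = 7370 W
P_in = P_out / η = 7370 / 0.829 = 8890 W
I = P_in / (V·cosφ) = 8890 / (115 × 0.776) = 99.6 A

99.6 A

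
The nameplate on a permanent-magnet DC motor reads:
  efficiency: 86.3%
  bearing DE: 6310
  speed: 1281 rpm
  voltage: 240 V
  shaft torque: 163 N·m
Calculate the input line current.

ω = 2π×1281/60 = 134.1 rad/s; P_out = τω = 163 × 134.1 = 21858 W
P_in = P_out / η = 21858 / 0.863 = 25328 W
I = P_in / V = 25328 / 240 = 106 A

106 A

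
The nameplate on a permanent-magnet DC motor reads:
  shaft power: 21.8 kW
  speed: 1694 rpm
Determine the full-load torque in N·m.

ω = 2π × 1694/60 = 177.4 rad/s
τ = P/ω = 21800/177.4 = 123 N·m

123 N·m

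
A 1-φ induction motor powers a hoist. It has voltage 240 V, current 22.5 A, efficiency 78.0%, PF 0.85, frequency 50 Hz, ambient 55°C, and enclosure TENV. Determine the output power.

P_in = V·I·cosφ = 240 × 22.5 × 0.85 = 4590 W
P_out = η·P_in = 0.78 × 4590 = 3580 W

3.58 kW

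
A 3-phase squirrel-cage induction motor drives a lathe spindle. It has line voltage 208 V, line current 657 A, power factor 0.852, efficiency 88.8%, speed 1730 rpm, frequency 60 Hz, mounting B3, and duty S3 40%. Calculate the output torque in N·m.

988 N·m

P_in = √3·V·I·cosφ = 1.732 × 208 × 657 × 0.852 = 201658 W
P_out = η·P_in = 0.888 × 201658 = 179072 W
n = 1730 rpm
ω = 2π×1730/60 = 181.2 rad/s
τ = P_out/ω = 179072/181.2 = 988 N·m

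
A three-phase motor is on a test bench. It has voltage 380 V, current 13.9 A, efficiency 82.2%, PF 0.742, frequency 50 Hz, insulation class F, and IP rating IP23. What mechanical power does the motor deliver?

5.58 kW

P_in = √3·V·I·cosφ = 1.732 × 380 × 13.9 × 0.742 = 6788 W
P_out = η·P_in = 0.822 × 6788 = 5580 W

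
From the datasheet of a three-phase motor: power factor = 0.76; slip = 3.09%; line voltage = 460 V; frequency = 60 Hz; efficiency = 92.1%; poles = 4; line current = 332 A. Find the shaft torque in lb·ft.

P_in = √3·V·I·cosφ = 1.732 × 460 × 332 × 0.76 = 201028 W
P_out = η·P_in = 0.921 × 201028 = 185147 W
n_s = 120×60/4 = 1800 rpm; n = 1800×(1−0.0309) = 1744 rpm
ω = 2π×1744/60 = 182.6 rad/s
τ = P_out/ω = 185147/182.6 = 1014 N·m
In lb·ft: 1014/1.356 = 748 lb·ft

748 lb·ft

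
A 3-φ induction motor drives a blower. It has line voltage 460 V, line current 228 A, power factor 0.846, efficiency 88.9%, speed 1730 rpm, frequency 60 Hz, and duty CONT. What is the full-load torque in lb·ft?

P_in = √3·V·I·cosφ = 1.732 × 460 × 228 × 0.846 = 153678 W
P_out = η·P_in = 0.889 × 153678 = 136620 W
n = 1730 rpm
ω = 2π×1730/60 = 181.2 rad/s
τ = P_out/ω = 136620/181.2 = 754 N·m
In lb·ft: 754/1.356 = 556 lb·ft

556 lb·ft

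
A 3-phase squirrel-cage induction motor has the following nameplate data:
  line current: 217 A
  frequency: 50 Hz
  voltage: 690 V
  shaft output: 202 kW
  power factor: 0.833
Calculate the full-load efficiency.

P_out = 202 kW = 202000 W
P_in = √3·V_L·I_L·cosφ = 1.732 × 690 × 217 × 0.833 = 216024 W
η = P_out / P_in = 202000 / 216024 = 0.935 = 93.5%

93.5 %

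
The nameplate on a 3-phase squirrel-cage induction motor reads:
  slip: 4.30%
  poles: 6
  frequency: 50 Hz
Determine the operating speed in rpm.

957 rpm

n_s = 120f/p = 120×50/6 = 1000 rpm
n = n_s(1 − s) = 1000 × (1 − 0.043) = 957 rpm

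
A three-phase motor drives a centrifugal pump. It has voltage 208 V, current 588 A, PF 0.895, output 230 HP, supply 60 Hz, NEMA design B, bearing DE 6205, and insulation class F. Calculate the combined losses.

18000 W

P_in = √3·V·I·cosφ = 1.732×208×588×0.895 = 189588 W
P_out = 230×746 = 171580 W
Losses = P_in − P_out = 189588 − 171580 = 18008 W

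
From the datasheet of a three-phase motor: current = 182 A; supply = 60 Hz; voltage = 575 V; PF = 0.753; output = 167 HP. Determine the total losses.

P_in = √3·V·I·cosφ = 1.732×575×182×0.753 = 136484 W
P_out = 167×746 = 124582 W
Losses = P_in − P_out = 136484 − 124582 = 11902 W

11.9 kW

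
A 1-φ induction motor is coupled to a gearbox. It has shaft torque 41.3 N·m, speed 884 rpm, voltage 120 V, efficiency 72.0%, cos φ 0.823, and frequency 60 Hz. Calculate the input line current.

53.8 A

ω = 2π×884/60 = 92.57 rad/s; P_out = τω = 41.3 × 92.57 = 3823 W
P_in = P_out / η = 3823 / 0.720 = 5310 W
I = P_in / (V·cosφ) = 5310 / (120 × 0.823) = 53.8 A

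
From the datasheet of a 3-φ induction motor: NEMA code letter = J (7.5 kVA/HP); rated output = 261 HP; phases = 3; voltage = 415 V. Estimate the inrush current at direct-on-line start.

S_LR = 7.5 × 261 = 1957.5 kVA
I_LR = S_LR/(√3·V_L) = 1957500/(1.732×415) = 2720 A

2720 A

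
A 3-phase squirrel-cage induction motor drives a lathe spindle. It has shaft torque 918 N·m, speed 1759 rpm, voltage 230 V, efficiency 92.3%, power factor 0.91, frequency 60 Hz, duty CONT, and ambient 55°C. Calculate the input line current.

ω = 2π×1759/60 = 184.2 rad/s; P_out = τω = 918 × 184.2 = 169096 W
P_in = P_out / η = 169096 / 0.923 = 183203 W
I_L = P_in / (√3·V_L·cosφ) = 183203 / (1.732 × 230 × 0.91) = 505 A

505 A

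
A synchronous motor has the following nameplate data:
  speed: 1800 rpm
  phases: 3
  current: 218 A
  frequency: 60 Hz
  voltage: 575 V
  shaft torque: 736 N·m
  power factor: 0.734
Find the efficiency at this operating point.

ω = 2π × 1800/60 = 188.5 rad/s; P_out = τω = 736 × 188.5 = 138736 W
P_in = √3·V_L·I_L·cosφ = 1.732 × 575 × 218 × 0.734 = 159356 W
η = P_out / P_in = 138736 / 159356 = 0.871 = 87.1%

87.1 %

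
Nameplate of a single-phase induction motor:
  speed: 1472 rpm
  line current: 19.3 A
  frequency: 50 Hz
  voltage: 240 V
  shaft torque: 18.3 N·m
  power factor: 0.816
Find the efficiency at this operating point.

74.6 %

ω = 2π × 1472/60 = 154.1 rad/s; P_out = τω = 18.3 × 154.1 = 2820 W
P_in = V·I·cosφ = 240 × 19.3 × 0.816 = 3780 W
η = P_out / P_in = 2820 / 3780 = 0.746 = 74.6%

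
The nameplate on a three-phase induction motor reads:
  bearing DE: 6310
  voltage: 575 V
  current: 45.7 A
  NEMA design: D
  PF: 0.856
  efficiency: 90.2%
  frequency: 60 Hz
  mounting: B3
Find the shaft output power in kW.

35.1 kW

P_in = √3·V·I·cosφ = 1.732 × 575 × 45.7 × 0.856 = 38959 W
P_out = η·P_in = 0.902 × 38959 = 35141 W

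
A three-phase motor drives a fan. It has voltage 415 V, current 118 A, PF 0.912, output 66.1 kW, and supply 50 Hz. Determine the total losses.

11.3 kW

P_in = √3·V·I·cosφ = 1.732×415×118×0.912 = 77352 W
P_out = 66100 W
Losses = P_in − P_out = 77352 − 66100 = 11252 W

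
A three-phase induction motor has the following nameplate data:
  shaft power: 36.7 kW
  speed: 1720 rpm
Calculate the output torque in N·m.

ω = 2π × 1720/60 = 180.1 rad/s
τ = P/ω = 36700/180.1 = 204 N·m

204 N·m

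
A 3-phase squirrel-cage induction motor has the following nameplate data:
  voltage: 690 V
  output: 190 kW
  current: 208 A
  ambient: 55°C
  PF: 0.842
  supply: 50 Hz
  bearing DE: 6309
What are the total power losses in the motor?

19.3 kW

P_in = √3·V·I·cosφ = 1.732×690×208×0.842 = 209302 W
P_out = 190000 W
Losses = P_in − P_out = 209302 − 190000 = 19302 W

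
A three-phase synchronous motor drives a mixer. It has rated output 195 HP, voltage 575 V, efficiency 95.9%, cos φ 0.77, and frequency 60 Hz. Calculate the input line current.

198 A

P_out = 195 × 746 = 145470 W
P_in = P_out / η = 145470 / 0.959 = 151689 W
I_L = P_in / (√3·V_L·cosφ) = 151689 / (1.732 × 575 × 0.77) = 198 A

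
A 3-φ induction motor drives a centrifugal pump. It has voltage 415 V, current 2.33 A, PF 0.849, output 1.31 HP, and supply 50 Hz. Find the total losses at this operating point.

445 W

P_in = √3·V·I·cosφ = 1.732×415×2.33×0.849 = 1422 W
P_out = 1.31×746 = 977 W
Losses = P_in − P_out = 1422 − 977 = 445 W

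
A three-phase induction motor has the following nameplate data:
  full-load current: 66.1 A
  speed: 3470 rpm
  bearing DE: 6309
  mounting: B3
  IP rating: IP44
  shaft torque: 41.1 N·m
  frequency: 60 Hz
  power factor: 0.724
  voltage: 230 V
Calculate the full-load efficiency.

ω = 2π × 3470/60 = 363.4 rad/s; P_out = τω = 41.1 × 363.4 = 14936 W
P_in = √3·V_L·I_L·cosφ = 1.732 × 230 × 66.1 × 0.724 = 19064 W
η = P_out / P_in = 14936 / 19064 = 0.783 = 78.3%

78.3 %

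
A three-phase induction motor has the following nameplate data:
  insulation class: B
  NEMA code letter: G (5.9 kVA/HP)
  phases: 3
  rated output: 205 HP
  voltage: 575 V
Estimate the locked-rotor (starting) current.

S_LR = 5.9 × 205 = 1209.5 kVA
I_LR = S_LR/(√3·V_L) = 1209500/(1.732×575) = 1210 A

1210 A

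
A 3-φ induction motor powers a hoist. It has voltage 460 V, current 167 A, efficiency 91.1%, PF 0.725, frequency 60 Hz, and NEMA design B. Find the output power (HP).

118 HP

P_in = √3·V·I·cosφ = 1.732 × 460 × 167 × 0.725 = 96463 W
P_out = η·P_in = 0.911 × 96463 = 87878 W
= 87878/746 = 118 HP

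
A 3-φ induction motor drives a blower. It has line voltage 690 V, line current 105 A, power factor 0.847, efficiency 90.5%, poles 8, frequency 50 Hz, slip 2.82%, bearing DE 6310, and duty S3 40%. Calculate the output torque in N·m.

1260 N·m

P_in = √3·V·I·cosφ = 1.732 × 690 × 105 × 0.847 = 106284 W
P_out = η·P_in = 0.905 × 106284 = 96187 W
n_s = 120×50/8 = 750 rpm; n = 750×(1−0.0282) = 729 rpm
ω = 2π×729/60 = 76.34 rad/s
τ = P_out/ω = 96187/76.34 = 1260 N·m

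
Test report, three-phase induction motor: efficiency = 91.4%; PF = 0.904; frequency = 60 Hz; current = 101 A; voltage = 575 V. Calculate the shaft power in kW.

P_in = √3·V·I·cosφ = 1.732 × 575 × 101 × 0.904 = 90930 W
P_out = η·P_in = 0.914 × 90930 = 83110 W

83.1 kW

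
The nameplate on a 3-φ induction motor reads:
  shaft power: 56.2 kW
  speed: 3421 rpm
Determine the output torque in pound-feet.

116 lb·ft

ω = 2π × 3421/60 = 358.2 rad/s
τ = P/ω = 56200/358.2 = 156.9 N·m
In lb·ft: 156.9/1.356 = 116 lb·ft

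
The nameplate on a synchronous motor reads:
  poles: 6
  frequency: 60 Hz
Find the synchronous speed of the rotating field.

1200 rpm

n_s = 120f/p = 120×60/6 = 1200 rpm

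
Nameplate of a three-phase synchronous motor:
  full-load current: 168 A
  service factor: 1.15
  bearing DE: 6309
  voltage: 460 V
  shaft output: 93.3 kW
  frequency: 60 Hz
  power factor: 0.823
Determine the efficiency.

84.7 %

P_out = 93.3 kW = 93300 W
P_in = √3·V_L·I_L·cosφ = 1.732 × 460 × 168 × 0.823 = 110158 W
η = P_out / P_in = 93300 / 110158 = 0.847 = 84.7%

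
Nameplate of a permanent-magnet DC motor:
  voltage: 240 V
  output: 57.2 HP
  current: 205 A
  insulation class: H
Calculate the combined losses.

6.53 kW

P_in = V·I = 240×205 = 49200 W
P_out = 57.2×746 = 42671 W
Losses = P_in − P_out = 49200 − 42671 = 6529 W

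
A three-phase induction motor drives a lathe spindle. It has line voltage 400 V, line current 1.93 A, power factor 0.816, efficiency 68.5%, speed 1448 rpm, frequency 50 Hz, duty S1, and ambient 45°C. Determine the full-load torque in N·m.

4.93 N·m

P_in = √3·V·I·cosφ = 1.732 × 400 × 1.93 × 0.816 = 1091 W
P_out = η·P_in = 0.685 × 1091 = 747 W
n = 1448 rpm
ω = 2π×1448/60 = 151.6 rad/s
τ = P_out/ω = 747/151.6 = 4.93 N·m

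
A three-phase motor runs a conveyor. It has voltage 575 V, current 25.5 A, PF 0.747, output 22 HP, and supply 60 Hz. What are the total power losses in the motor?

2.56 kW

P_in = √3·V·I·cosφ = 1.732×575×25.5×0.747 = 18970 W
P_out = 22×746 = 16412 W
Losses = P_in − P_out = 18970 − 16412 = 2558 W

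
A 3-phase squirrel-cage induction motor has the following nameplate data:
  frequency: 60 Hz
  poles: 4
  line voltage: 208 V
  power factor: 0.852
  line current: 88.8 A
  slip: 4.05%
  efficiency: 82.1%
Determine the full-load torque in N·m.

P_in = √3·V·I·cosφ = 1.732 × 208 × 88.8 × 0.852 = 27256 W
P_out = η·P_in = 0.821 × 27256 = 22377 W
n_s = 120×60/4 = 1800 rpm; n = 1800×(1−0.0405) = 1727 rpm
ω = 2π×1727/60 = 180.9 rad/s
τ = P_out/ω = 22377/180.9 = 124 N·m

124 N·m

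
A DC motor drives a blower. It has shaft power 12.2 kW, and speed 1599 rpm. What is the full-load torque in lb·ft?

53.7 lb·ft

ω = 2π × 1599/60 = 167.4 rad/s
τ = P/ω = 12200/167.4 = 72.88 N·m
In lb·ft: 72.88/1.356 = 53.7 lb·ft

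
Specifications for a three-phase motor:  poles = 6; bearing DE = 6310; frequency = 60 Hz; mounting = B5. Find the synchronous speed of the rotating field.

1200 rpm

n_s = 120f/p = 120×60/6 = 1200 rpm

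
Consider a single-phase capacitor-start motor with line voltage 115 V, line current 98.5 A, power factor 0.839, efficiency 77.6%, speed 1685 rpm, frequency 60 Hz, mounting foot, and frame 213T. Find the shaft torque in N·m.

41.8 N·m

P_in = V·I·cosφ = 115 × 98.5 × 0.839 = 9504 W
P_out = η·P_in = 0.776 × 9504 = 7375 W
n = 1685 rpm
ω = 2π×1685/60 = 176.5 rad/s
τ = P_out/ω = 7375/176.5 = 41.8 N·m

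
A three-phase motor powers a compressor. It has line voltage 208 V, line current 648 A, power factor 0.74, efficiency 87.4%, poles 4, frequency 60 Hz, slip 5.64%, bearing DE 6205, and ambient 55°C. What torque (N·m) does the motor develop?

849 N·m

P_in = √3·V·I·cosφ = 1.732 × 208 × 648 × 0.74 = 172750 W
P_out = η·P_in = 0.874 × 172750 = 150984 W
n_s = 120×60/4 = 1800 rpm; n = 1800×(1−0.0564) = 1698 rpm
ω = 2π×1698/60 = 177.8 rad/s
τ = P_out/ω = 150984/177.8 = 849 N·m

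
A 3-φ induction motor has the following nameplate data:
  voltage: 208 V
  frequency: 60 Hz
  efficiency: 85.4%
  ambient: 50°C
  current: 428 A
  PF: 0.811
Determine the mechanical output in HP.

143 HP

P_in = √3·V·I·cosφ = 1.732 × 208 × 428 × 0.811 = 125048 W
P_out = η·P_in = 0.854 × 125048 = 106791 W
= 106791/746 = 143 HP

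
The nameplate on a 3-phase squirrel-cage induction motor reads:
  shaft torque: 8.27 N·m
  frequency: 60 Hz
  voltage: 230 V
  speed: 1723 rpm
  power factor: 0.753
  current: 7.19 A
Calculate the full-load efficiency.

ω = 2π × 1723/60 = 180.4 rad/s; P_out = τω = 8.27 × 180.4 = 1492 W
P_in = √3·V_L·I_L·cosφ = 1.732 × 230 × 7.19 × 0.753 = 2157 W
η = P_out / P_in = 1492 / 2157 = 0.692 = 69.2%

69.2 %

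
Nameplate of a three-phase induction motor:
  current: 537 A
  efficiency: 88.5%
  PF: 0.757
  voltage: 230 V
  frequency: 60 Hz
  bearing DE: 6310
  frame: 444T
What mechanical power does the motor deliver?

143 kW

P_in = √3·V·I·cosφ = 1.732 × 230 × 537 × 0.757 = 161937 W
P_out = η·P_in = 0.885 × 161937 = 143314 W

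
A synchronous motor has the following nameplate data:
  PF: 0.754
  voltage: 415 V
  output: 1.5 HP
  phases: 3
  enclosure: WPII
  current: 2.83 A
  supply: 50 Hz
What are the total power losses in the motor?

P_in = √3·V·I·cosφ = 1.732×415×2.83×0.754 = 1534 W
P_out = 1.5×746 = 1119 W
Losses = P_in − P_out = 1534 − 1119 = 415 W

415 W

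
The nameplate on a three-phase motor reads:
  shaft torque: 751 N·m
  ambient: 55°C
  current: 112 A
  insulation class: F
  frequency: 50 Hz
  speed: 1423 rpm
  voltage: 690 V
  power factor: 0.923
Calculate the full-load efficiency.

ω = 2π × 1423/60 = 149 rad/s; P_out = τω = 751 × 149 = 111899 W
P_in = √3·V_L·I_L·cosφ = 1.732 × 690 × 112 × 0.923 = 123543 W
η = P_out / P_in = 111899 / 123543 = 0.906 = 90.6%

90.6 %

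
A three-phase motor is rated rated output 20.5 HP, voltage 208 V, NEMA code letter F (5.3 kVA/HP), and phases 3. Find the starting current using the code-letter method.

S_LR = 5.3 × 20.5 = 108.65 kVA
I_LR = S_LR/(√3·V_L) = 108650/(1.732×208) = 302 A

302 A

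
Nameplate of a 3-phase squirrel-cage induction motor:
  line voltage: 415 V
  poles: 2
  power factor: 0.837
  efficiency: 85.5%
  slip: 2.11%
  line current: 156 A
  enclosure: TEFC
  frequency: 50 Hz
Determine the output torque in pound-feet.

192 lb·ft

P_in = √3·V·I·cosφ = 1.732 × 415 × 156 × 0.837 = 93853 W
P_out = η·P_in = 0.855 × 93853 = 80244 W
n_s = 120×50/2 = 3000 rpm; n = 3000×(1−0.0211) = 2937 rpm
ω = 2π×2937/60 = 307.6 rad/s
τ = P_out/ω = 80244/307.6 = 260.9 N·m
In lb·ft: 260.9/1.356 = 192 lb·ft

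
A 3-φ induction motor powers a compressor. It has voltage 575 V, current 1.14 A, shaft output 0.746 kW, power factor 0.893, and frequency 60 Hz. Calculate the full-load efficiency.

P_out = 0.746 kW = 746 W
P_in = √3·V_L·I_L·cosφ = 1.732 × 575 × 1.14 × 0.893 = 1014 W
η = P_out / P_in = 746 / 1014 = 0.736 = 73.6%

73.6 %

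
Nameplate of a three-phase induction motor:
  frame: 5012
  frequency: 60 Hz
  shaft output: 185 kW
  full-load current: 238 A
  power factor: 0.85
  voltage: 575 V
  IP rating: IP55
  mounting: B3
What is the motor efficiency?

91.8 %

P_out = 185 kW = 185000 W
P_in = √3·V_L·I_L·cosφ = 1.732 × 575 × 238 × 0.85 = 201471 W
η = P_out / P_in = 185000 / 201471 = 0.918 = 91.8%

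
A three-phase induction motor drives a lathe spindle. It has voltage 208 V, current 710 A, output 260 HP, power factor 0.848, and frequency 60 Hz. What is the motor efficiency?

P_out = 260 × 746 = 193960 W
P_in = √3·V_L·I_L·cosφ = 1.732 × 208 × 710 × 0.848 = 216903 W
η = P_out / P_in = 193960 / 216903 = 0.894 = 89.4%

89.4 %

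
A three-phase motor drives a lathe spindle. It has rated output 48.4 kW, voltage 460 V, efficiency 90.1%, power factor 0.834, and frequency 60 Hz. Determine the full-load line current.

80.8 A

P_out = 48.4 kW = 48400 W
P_in = P_out / η = 48400 / 0.901 = 53718 W
I_L = P_in / (√3·V_L·cosφ) = 53718 / (1.732 × 460 × 0.834) = 80.8 A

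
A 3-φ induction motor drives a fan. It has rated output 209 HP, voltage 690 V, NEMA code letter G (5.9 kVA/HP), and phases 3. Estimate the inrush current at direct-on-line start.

S_LR = 5.9 × 209 = 1233.1 kVA
I_LR = S_LR/(√3·V_L) = 1233100/(1.732×690) = 1030 A

1030 A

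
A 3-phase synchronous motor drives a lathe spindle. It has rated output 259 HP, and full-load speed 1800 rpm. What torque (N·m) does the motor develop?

1030 N·m

P_out = 259 × 746 = 193214 W
ω = 2π × 1800/60 = 188.5 rad/s
τ = P_out/ω = 193214/188.5 = 1030 N·m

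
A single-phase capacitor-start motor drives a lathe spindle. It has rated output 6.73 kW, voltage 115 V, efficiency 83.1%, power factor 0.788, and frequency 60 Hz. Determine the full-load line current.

89.4 A

P_out = 6.73 kW = 6730 W
P_in = P_out / η = 6730 / 0.831 = 8099 W
I = P_in / (V·cosφ) = 8099 / (115 × 0.788) = 89.4 A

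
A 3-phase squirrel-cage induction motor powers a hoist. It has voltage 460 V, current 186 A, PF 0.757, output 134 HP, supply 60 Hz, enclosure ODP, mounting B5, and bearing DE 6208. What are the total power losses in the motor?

12200 W

P_in = √3·V·I·cosφ = 1.732×460×186×0.757 = 112180 W
P_out = 134×746 = 99964 W
Losses = P_in − P_out = 112180 − 99964 = 12216 W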